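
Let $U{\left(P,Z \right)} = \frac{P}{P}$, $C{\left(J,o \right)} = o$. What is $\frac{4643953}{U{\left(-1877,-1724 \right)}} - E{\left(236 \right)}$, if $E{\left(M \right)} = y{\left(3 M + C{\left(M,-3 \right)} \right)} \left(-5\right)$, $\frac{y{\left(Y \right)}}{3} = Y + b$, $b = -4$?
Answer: $4654468$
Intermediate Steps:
$U{\left(P,Z \right)} = 1$
$y{\left(Y \right)} = -12 + 3 Y$ ($y{\left(Y \right)} = 3 \left(Y - 4\right) = 3 \left(-4 + Y\right) = -12 + 3 Y$)
$E{\left(M \right)} = 105 - 45 M$ ($E{\left(M \right)} = \left(-12 + 3 \left(3 M - 3\right)\right) \left(-5\right) = \left(-12 + 3 \left(-3 + 3 M\right)\right) \left(-5\right) = \left(-12 + \left(-9 + 9 M\right)\right) \left(-5\right) = \left(-21 + 9 M\right) \left(-5\right) = 105 - 45 M$)
$\frac{4643953}{U{\left(-1877,-1724 \right)}} - E{\left(236 \right)} = \frac{4643953}{1} - \left(105 - 10620\right) = 4643953 \cdot 1 - \left(105 - 10620\right) = 4643953 - -10515 = 4643953 + 10515 = 4654468$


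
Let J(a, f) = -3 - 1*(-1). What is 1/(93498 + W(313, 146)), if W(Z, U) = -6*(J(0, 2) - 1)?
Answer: 1/93516 ≈ 1.0693e-5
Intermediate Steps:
J(a, f) = -2 (J(a, f) = -3 + 1 = -2)
W(Z, U) = 18 (W(Z, U) = -6*(-2 - 1) = -6*(-3) = 18)
1/(93498 + W(313, 146)) = 1/(93498 + 18) = 1/93516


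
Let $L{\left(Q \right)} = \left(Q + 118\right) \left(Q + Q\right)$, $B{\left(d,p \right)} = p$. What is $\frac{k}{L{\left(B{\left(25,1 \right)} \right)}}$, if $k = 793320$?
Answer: $\frac{396660}{119} \approx 3333.3$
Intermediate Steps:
$L{\left(Q \right)} = 2 Q \left(118 + Q\right)$ ($L{\left(Q \right)} = \left(118 + Q\right) 2 Q = 2 Q \left(118 + Q\right)$)
$\frac{k}{L{\left(B{\left(25,1 \right)} \right)}} = \frac{793320}{2 \cdot 1 \left(118 + 1\right)} = \frac{793320}{2 \cdot 1 \cdot 119} = \frac{793320}{238} = 793320 \cdot \frac{1}{238} = \frac{396660}{119}$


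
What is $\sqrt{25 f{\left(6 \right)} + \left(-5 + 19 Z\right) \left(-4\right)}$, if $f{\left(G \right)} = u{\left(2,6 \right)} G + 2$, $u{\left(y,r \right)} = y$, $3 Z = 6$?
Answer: $\sqrt{218} \approx 14.765$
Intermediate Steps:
$Z = 2$ ($Z = \frac{1}{3} \cdot 6 = 2$)
$f{\left(G \right)} = 2 + 2 G$ ($f{\left(G \right)} = 2 G + 2 = 2 + 2 G$)
$\sqrt{25 f{\left(6 \right)} + \left(-5 + 19 Z\right) \left(-4\right)} = \sqrt{25 \left(2 + 2 \cdot 6\right) + \left(-5 + 19 \cdot 2\right) \left(-4\right)} = \sqrt{25 \left(2 + 12\right) + \left(-5 + 38\right) \left(-4\right)} = \sqrt{25 \cdot 14 + 33 \left(-4\right)} = \sqrt{350 - 132} = \sqrt{218}$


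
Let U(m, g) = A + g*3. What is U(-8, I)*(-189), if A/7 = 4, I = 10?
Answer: -10962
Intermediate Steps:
A = 28 (A = 7*4 = 28)
U(m, g) = 28 + 3*g (U(m, g) = 28 + g*3 = 28 + 3*g)
U(-8, I)*(-189) = (28 + 3*10)*(-189) = (28 + 30)*(-189) = 58*(-189) = -10962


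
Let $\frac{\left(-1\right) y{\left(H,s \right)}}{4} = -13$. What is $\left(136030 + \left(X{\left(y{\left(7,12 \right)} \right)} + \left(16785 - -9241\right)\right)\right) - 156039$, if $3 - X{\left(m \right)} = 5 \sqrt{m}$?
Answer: $6020 - 10 \sqrt{13} \approx 5983.9$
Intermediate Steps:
$y{\left(H,s \right)} = 52$ ($y{\left(H,s \right)} = \left(-4\right) \left(-13\right) = 52$)
$X{\left(m \right)} = 3 - 5 \sqrt{m}$
$\left(136030 + \left(X{\left(y{\left(7,12 \right)} \right)} + \left(16785 - -9241\right)\right)\right) - 156039 = \left(136030 + \left(\left(3 - 5 \sqrt{52}\right) + \left(16785 - -9241\right)\right)\right) - 156039 = \left(136030 + \left(\left(3 - 5 \cdot 2 \sqrt{13}\right) + \left(16785 + 9241\right)\right)\right) - 156039 = \left(136030 + \left(\left(3 - 10 \sqrt{13}\right) + 26026\right)\right) - 156039 = \left(136030 + \left(26029 - 10 \sqrt{13}\right)\right) - 156039 = \left(162059 - 10 \sqrt{13}\right) - 156039 = 6020 - 10 \sqrt{13}$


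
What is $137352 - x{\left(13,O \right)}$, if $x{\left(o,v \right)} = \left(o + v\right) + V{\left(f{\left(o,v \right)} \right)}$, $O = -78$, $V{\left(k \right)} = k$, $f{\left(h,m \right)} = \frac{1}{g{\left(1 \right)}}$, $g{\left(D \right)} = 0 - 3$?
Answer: $\frac{412252}{3} \approx 1.3742 \cdot 10^{5}$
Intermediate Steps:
$g{\left(D \right)} = -3$ ($g{\left(D \right)} = 0 - 3 = -3$)
$f{\left(h,m \right)} = - \frac{1}{3}$ ($f{\left(h,m \right)} = \frac{1}{-3} = - \frac{1}{3}$)
$x{\left(o,v \right)} = - \frac{1}{3} + o + v$ ($x{\left(o,v \right)} = \left(o + v\right) - \frac{1}{3} = - \frac{1}{3} + o + v$)
$137352 - x{\left(13,O \right)} = 137352 - \left(- \frac{1}{3} + 13 - 78\right) = 137352 - - \frac{196}{3} = 137352 + \frac{196}{3} = \frac{412252}{3}$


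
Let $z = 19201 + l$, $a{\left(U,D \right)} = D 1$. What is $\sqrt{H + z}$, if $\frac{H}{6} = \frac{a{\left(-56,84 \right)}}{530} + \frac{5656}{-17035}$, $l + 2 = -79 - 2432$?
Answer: $\frac{2 \sqrt{3400581733219895}}{902855} \approx 129.18$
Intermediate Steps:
$a{\left(U,D \right)} = D$
$l = -2513$ ($l = -2 - 2511 = -2513$)
$z = 16688$ ($z = 19201 - 2513 = 16688$)
$H = - \frac{940044}{902855}$ ($H = 6 \left(\frac{84}{530} + \frac{5656}{-17035}\right) = 6 \left(84 \cdot \frac{1}{530} + 5656 \left(- \frac{1}{17035}\right)\right) = 6 \left(\frac{42}{265} - \frac{5656}{17035}\right) = 6 \left(- \frac{156674}{902855}\right) = - \frac{940044}{902855} \approx -1.0412$)
$\sqrt{H + z} = \sqrt{- \frac{940044}{902855} + 16688} = \sqrt{\frac{15065904196}{902855}} = \frac{2 \sqrt{3400581733219895}}{902855}$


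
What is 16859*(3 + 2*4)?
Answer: 185449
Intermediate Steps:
16859*(3 + 2*4) = 16859*(3 + 8) = 16859*11 = 185449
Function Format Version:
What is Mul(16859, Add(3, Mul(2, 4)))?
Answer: 185449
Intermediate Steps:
Mul(16859, Add(3, Mul(2, 4))) = Mul(16859, Add(3, 8)) = Mul(16859, 11) = 185449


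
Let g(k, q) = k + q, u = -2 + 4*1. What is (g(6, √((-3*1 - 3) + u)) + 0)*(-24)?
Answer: -144 - 48*I ≈ -144.0 - 48.0*I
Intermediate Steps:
u = 2 (u = -2 + 4 = 2)
(g(6, √((-3*1 - 3) + u)) + 0)*(-24) = ((6 + √((-3*1 - 3) + 2)) + 0)*(-24) = ((6 + √((-3 - 3) + 2)) + 0)*(-24) = ((6 + √(-6 + 2)) + 0)*(-24) = ((6 + √(-4)) + 0)*(-24) = ((6 + 2*I) + 0)*(-24) = (6 + 2*I)*(-24) = -144 - 48*I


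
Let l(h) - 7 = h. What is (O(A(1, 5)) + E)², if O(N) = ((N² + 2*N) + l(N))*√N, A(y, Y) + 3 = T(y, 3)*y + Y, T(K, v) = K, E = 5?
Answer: 1900 + 250*√3 ≈ 2333.0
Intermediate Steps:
l(h) = 7 + h
A(y, Y) = -3 + Y + y² (A(y, Y) = -3 + (y*y + Y) = -3 + (y² + Y) = -3 + (Y + y²) = -3 + Y + y²)
O(N) = √N*(7 + N² + 3*N) (O(N) = ((N² + 2*N) + (7 + N))*√N = (7 + N² + 3*N)*√N = √N*(7 + N² + 3*N))
(O(A(1, 5)) + E)² = (√(-3 + 5 + 1²)*(7 + (-3 + 5 + 1²)² + 3*(-3 + 5 + 1²)) + 5)² = (√(-3 + 5 + 1)*(7 + (-3 + 5 + 1)² + 3*(-3 + 5 + 1)) + 5)² = (√3*(7 + 3² + 3*3) + 5)² = (√3*(7 + 9 + 9) + 5)² = (√3*25 + 5)² = (25*√3 + 5)² = (5 + 25*√3)²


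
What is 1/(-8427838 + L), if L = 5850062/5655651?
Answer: -5655651/47664904562476 ≈ -1.1865e-7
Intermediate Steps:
L = 5850062/5655651 (L = 5850062*(1/5655651) = 5850062/5655651 ≈ 1.0344)
1/(-8427838 + L) = 1/(-8427838 + 5850062/5655651) = 1/(-47664904562476/5655651) = -5655651/47664904562476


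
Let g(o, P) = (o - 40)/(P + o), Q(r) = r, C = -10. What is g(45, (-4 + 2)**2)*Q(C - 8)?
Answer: -90/49 ≈ -1.8367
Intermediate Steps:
g(o, P) = (-40 + o)/(P + o)
g(45, (-4 + 2)**2)*Q(C - 8) = ((-40 + 45)/((-4 + 2)**2 + 45))*(-10 - 8) = (5/((-2)**2 + 45))*(-18) = (5/(4 + 45))*(-18) = (5/49)*(-18) = -90/49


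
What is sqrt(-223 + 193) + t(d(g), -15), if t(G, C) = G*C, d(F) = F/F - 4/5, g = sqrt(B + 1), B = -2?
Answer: -3 + I*sqrt(30) ≈ -3.0 + 5.4772*I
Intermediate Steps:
g = I (g = sqrt(-2 + 1) = sqrt(-1) = I ≈ 1.0*I)
d(F) = 1/5 (d(F) = 1 - 4*1/5 = 1 - 4/5 = 1/5)
t(G, C) = C*G
sqrt(-223 + 193) + t(d(g), -15) = sqrt(-223 + 193) - 15*1/5 = sqrt(-30) - 3 = I*sqrt(30) - 3 = -3 + I*sqrt(30)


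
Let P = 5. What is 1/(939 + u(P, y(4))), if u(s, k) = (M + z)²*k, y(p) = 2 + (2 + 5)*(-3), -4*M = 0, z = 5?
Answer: 1/464 ≈ 0.0021552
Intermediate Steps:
M = 0 (M = -¼*0 = 0)
y(p) = -19 (y(p) = 2 + 7*(-3) = 2 - 21 = -19)
u(s, k) = 25*k (u(s, k) = (0 + 5)²*k = 5²*k = 25*k)
1/(939 + u(P, y(4))) = 1/(939 + 25*(-19)) = 1/(939 - 475) = 1/464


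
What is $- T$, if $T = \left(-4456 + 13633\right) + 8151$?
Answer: $-17328$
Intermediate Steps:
$T = 17328$ ($T = 9177 + 8151 = 17328$)
$- T = \left(-1\right) 17328 = -17328$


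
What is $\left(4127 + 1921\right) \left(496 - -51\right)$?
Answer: $3308256$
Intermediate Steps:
$\left(4127 + 1921\right) \left(496 - -51\right) = 6048 \left(496 + 51\right) = 6048 \cdot 547 = 3308256$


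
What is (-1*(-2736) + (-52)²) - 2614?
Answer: 2826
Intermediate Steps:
(-1*(-2736) + (-52)²) - 2614 = (2736 + 2704) - 2614 = 5440 - 2614 = 2826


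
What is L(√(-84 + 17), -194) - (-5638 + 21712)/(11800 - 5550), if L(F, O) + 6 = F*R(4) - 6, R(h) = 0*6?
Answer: -45537/3125 ≈ -14.572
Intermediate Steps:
R(h) = 0
L(F, O) = -12 (L(F, O) = -6 + (F*0 - 6) = -6 + (0 - 6) = -6 - 6 = -12)
L(√(-84 + 17), -194) - (-5638 + 21712)/(11800 - 5550) = -12 - (-5638 + 21712)/(11800 - 5550) = -12 - 16074/6250 = -12 - 1*8037/3125 = -12 - 8037/3125 = -45537/3125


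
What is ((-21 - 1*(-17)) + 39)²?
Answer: 1225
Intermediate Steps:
((-21 - 1*(-17)) + 39)² = ((-21 + 17) + 39)² = (-4 + 39)² = 35² = 1225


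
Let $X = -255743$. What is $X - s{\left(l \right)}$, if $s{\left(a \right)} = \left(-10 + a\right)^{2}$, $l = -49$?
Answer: $-259224$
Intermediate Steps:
$X - s{\left(l \right)} = -255743 - \left(-10 - 49\right)^{2} = -255743 - \left(-59\right)^{2} = -255743 - 3481 = -259224$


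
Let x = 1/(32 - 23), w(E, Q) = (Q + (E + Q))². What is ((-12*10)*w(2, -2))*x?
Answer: -160/3 ≈ -53.333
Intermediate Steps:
w(E, Q) = (E + 2*Q)²
x = ⅑ (x = 1/9 = ⅑ ≈ 0.11111)
((-12*10)*w(2, -2))*x = ((-12*10)*(2 + 2*(-2))²)*(⅑) = -120*(2 - 4)²*(⅑) = -120*(-2)²*(⅑) = -120*4*(⅑) = -480*⅑ = -160/3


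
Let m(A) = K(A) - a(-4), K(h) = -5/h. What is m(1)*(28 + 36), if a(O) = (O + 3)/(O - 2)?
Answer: -992/3 ≈ -330.67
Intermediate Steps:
a(O) = (3 + O)/(-2 + O)
m(A) = -⅙ - 5/A (m(A) = -5/A - (3 - 4)/(-2 - 4) = -5/A - (-1)/(-6) = -5/A - (-1)*(-1)/6 = -5/A - 1*⅙ = -5/A - ⅙ = -⅙ - 5/A)
m(1)*(28 + 36) = ((⅙)*(-30 - 1*1)/1)*(28 + 36) = ((⅙)*1*(-30 - 1))*64 = ((⅙)*1*(-31))*64 = -31/6*64 = -992/3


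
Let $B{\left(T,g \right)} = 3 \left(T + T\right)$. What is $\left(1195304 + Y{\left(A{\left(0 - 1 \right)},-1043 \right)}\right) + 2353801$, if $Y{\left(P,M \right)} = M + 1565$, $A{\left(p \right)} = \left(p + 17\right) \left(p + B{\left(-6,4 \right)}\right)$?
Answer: $3549627$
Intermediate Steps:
$B{\left(T,g \right)} = 6 T$ ($B{\left(T,g \right)} = 3 \cdot 2 T = 6 T$)
$A{\left(p \right)} = \left(-36 + p\right) \left(17 + p\right)$ ($A{\left(p \right)} = \left(p + 17\right) \left(p + 6 \left(-6\right)\right) = \left(17 + p\right) \left(p - 36\right) = \left(17 + p\right) \left(-36 + p\right) = \left(-36 + p\right) \left(17 + p\right)$)
$Y{\left(P,M \right)} = 1565 + M$
$\left(1195304 + Y{\left(A{\left(0 - 1 \right)},-1043 \right)}\right) + 2353801 = \left(1195304 + \left(1565 - 1043\right)\right) + 2353801 = \left(1195304 + 522\right) + 2353801 = 1195826 + 2353801 = 3549627$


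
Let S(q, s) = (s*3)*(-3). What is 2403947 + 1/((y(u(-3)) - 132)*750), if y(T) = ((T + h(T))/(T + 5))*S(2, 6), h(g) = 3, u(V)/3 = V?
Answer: 384030533249/159750 ≈ 2.4039e+6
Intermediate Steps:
u(V) = 3*V
S(q, s) = -9*s (S(q, s) = (3*s)*(-3) = -9*s)
y(T) = -54*(3 + T)/(5 + T) (y(T) = ((T + 3)/(T + 5))*(-9*6) = ((3 + T)/(5 + T))*(-54) = -54*(3 + T)/(5 + T))
2403947 + 1/((y(u(-3)) - 132)*750) = 2403947 + 1/((54*(-3 - 3*(-3))/(5 + 3*(-3)) - 132)*750) = 2403947 + 1/((54*(-3 - 1*(-9))/(5 - 9) - 132)*750) = 2403947 + 1/((54*(-3 + 9)/(-4) - 132)*750) = 2403947 + 1/((54*(-¼)*6 - 132)*750) = 2403947 + 1/((-81 - 132)*750) = 2403947 + 1/(-213*750) = 2403947 + 1/(-159750) = 2403947 - 1/159750 = 384030533249/159750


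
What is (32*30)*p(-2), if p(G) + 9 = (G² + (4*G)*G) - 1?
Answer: 9600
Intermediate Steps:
p(G) = -10 + 5*G² (p(G) = -9 + ((G² + (4*G)*G) - 1) = -9 + ((G² + 4*G²) - 1) = -9 + (5*G² - 1) = -9 + (-1 + 5*G²) = -10 + 5*G²)
(32*30)*p(-2) = (32*30)*(-10 + 5*(-2)²) = 960*(-10 + 5*4) = 960*(-10 + 20) = 960*10 = 9600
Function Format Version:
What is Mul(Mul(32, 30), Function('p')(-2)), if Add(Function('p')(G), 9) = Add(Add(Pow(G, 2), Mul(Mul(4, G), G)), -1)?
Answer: 9600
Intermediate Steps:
Function('p')(G) = Add(-10, Mul(5, Pow(G, 2))) (Function('p')(G) = Add(-9, Add(Add(Pow(G, 2), Mul(Mul(4, G), G)), -1)) = Add(-9, Add(Add(Pow(G, 2), Mul(4, Pow(G, 2))), -1)) = Add(-9, Add(Mul(5, Pow(G, 2)), -1)) = Add(-9, Add(-1, Mul(5, Pow(G, 2)))) = Add(-10, Mul(5, Pow(G, 2))))
Mul(Mul(32, 30), Function('p')(-2)) = Mul(Mul(32, 30), Add(-10, Mul(5, Pow(-2, 2)))) = Mul(960, Add(-10, Mul(5, 4))) = Mul(960, Add(-10, 20)) = Mul(960, 10) = 9600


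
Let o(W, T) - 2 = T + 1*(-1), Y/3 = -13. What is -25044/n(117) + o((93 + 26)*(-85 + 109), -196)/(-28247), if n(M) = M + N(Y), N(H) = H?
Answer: -117900443/367211 ≈ -321.07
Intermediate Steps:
Y = -39 (Y = 3*(-13) = -39)
o(W, T) = 1 + T (o(W, T) = 2 + (T + 1*(-1)) = 2 + (T - 1) = 2 + (-1 + T) = 1 + T)
n(M) = -39 + M (n(M) = M - 39 = -39 + M)
-25044/n(117) + o((93 + 26)*(-85 + 109), -196)/(-28247) = -25044/(-39 + 117) + (1 - 196)/(-28247) = -25044/78 - 195*(-1/28247) = -25044*1/78 + 195/28247 = -4174/13 + 195/28247 = -117900443/367211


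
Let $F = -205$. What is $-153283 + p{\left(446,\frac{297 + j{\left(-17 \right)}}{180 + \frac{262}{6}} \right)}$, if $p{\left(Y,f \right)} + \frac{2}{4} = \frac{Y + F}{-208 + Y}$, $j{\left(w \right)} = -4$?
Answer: $- \frac{18240616}{119} \approx -1.5328 \cdot 10^{5}$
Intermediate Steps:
$p{\left(Y,f \right)} = - \frac{1}{2} + \frac{-205 + Y}{-208 + Y}$ ($p{\left(Y,f \right)} = - \frac{1}{2} + \frac{Y - 205}{-208 + Y} = - \frac{1}{2} + \frac{-205 + Y}{-208 + Y}$)
$-153283 + p{\left(446,\frac{297 + j{\left(-17 \right)}}{180 + \frac{262}{6}} \right)} = -153283 + \frac{-202 + 446}{2 \left(-208 + 446\right)} = -153283 + \frac{1}{2} \cdot \frac{1}{238} \cdot 244 = -153283 + \frac{61}{119} = - \frac{18240616}{119}$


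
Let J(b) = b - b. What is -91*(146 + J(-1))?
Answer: -13286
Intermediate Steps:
J(b) = 0
-91*(146 + J(-1)) = -91*(146 + 0) = -91*146 = -13286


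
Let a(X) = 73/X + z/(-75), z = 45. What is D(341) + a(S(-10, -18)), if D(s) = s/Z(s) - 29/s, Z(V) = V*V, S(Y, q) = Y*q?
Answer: -3395/12276 ≈ -0.27656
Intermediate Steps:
Z(V) = V**2
D(s) = -28/s (D(s) = s/(s**2) - 29/s = s/s**2 - 29/s = 1/s - 29/s = -28/s)
a(X) = -3/5 + 73/X (a(X) = 73/X + 45/(-75) = 73/X + 45*(-1/75) = 73/X - 3/5 = -3/5 + 73/X)
D(341) + a(S(-10, -18)) = -28/341 + (-3/5 + 73/((-10*(-18)))) = -28*1/341 + (-3/5 + 73/180) = -28/341 + (-3/5 + 73*(1/180)) = -28/341 + (-3/5 + 73/180) = -28/341 - 7/36 = -3395/12276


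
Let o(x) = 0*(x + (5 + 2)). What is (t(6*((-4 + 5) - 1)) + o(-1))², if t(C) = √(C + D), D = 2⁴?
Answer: 16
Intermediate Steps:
D = 16
o(x) = 0 (o(x) = 0*(x + 7) = 0*(7 + x) = 0)
t(C) = √(16 + C) (t(C) = √(C + 16) = √(16 + C))
(t(6*((-4 + 5) - 1)) + o(-1))² = (√(16 + 6*((-4 + 5) - 1)) + 0)² = (√(16 + 6*(1 - 1)) + 0)² = (√(16 + 6*0) + 0)² = (√(16 + 0) + 0)² = (√16 + 0)² = (4 + 0)² = 4² = 16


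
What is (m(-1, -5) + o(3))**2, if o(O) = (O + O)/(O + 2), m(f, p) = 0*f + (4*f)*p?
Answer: 11236/25 ≈ 449.44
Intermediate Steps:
m(f, p) = 4*f*p (m(f, p) = 0 + 4*f*p = 4*f*p)
o(O) = 2*O/(2 + O) (o(O) = (2*O)/(2 + O) = 2*O/(2 + O))
(m(-1, -5) + o(3))**2 = (4*(-1)*(-5) + 2*3/(2 + 3))**2 = (20 + 2*3/5)**2 = (20 + 2*3*(1/5))**2 = (20 + 6/5)**2 = (106/5)**2 = 11236/25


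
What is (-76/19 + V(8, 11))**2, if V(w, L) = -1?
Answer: 25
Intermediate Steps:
(-76/19 + V(8, 11))**2 = (-76/19 - 1)**2 = (-76*1/19 - 1)**2 = (-4 - 1)**2 = (-5)**2 = 25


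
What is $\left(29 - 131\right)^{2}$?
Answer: $10404$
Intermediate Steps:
$\left(29 - 131\right)^{2} = \left(-102\right)^{2} = 10404$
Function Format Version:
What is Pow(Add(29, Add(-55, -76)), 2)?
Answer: 10404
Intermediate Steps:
Pow(Add(29, Add(-55, -76)), 2) = Pow(Add(29, -131), 2) = Pow(-102, 2) = 10404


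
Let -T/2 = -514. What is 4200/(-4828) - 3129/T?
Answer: -4856103/1240796 ≈ -3.9137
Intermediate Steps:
T = 1028 (T = -2*(-514) = 1028)
4200/(-4828) - 3129/T = 4200/(-4828) - 3129/1028 = 4200*(-1/4828) - 3129*1/1028 = -1050/1207 - 3129/1028 = -4856103/1240796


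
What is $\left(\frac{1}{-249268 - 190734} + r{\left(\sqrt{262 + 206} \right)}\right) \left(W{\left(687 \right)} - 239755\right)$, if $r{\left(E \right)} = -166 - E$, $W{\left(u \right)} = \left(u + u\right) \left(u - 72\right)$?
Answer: $- \frac{44208026749915}{440002} - 3631530 \sqrt{13} \approx -1.1357 \cdot 10^{8}$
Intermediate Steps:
$W{\left(u \right)} = 2 u \left(-72 + u\right)$ ($W{\left(u \right)} = 2 u \left(u - 72\right) = 2 u \left(-72 + u\right)$)
$\left(\frac{1}{-249268 - 190734} + r{\left(\sqrt{262 + 206} \right)}\right) \left(W{\left(687 \right)} - 239755\right) = \left(\frac{1}{-249268 - 190734} - \left(166 + \sqrt{262 + 206}\right)\right) \left(2 \cdot 687 \left(-72 + 687\right) - 239755\right) = \left(\frac{1}{-440002} - \left(166 + \sqrt{468}\right)\right) \left(2 \cdot 687 \cdot 615 - 239755\right) = \left(- \frac{1}{440002} - \left(166 + 6 \sqrt{13}\right)\right) \left(845010 - 239755\right) = \left(- \frac{1}{440002} - \left(166 + 6 \sqrt{13}\right)\right) 605255 = \left(- \frac{73040333}{440002} - 6 \sqrt{13}\right) 605255 = - \frac{44208026749915}{440002} - 3631530 \sqrt{13}$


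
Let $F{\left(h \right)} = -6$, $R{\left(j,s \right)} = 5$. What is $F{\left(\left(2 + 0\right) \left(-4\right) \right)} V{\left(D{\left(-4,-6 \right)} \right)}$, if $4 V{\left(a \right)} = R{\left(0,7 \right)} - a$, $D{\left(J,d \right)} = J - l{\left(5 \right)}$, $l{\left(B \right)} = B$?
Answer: $-21$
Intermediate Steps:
$D{\left(J,d \right)} = -5 + J$ ($D{\left(J,d \right)} = J - 5 = -5 + J$)
$V{\left(a \right)} = \frac{5}{4} - \frac{a}{4}$ ($V{\left(a \right)} = \frac{5 - a}{4} = \frac{5}{4} - \frac{a}{4}$)
$F{\left(\left(2 + 0\right) \left(-4\right) \right)} V{\left(D{\left(-4,-6 \right)} \right)} = - 6 \left(\frac{5}{4} - \frac{-5 - 4}{4}\right) = - 6 \left(\frac{5}{4} - - \frac{9}{4}\right) = - 6 \left(\frac{5}{4} + \frac{9}{4}\right) = \left(-6\right) \frac{7}{2} = -21$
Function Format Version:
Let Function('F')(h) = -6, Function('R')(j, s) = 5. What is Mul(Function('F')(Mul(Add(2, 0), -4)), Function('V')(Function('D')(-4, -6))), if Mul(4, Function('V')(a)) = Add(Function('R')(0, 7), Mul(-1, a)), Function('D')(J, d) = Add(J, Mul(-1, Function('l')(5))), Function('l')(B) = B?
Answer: -21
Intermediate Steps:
Function('D')(J, d) = Add(-5, J) (Function('D')(J, d) = Add(J, Mul(-1, 5)) = Add(J, -5) = Add(-5, J))
Function('V')(a) = Add(Rational(5, 4), Mul(Rational(-1, 4), a)) (Function('V')(a) = Mul(Rational(1, 4), Add(5, Mul(-1, a))) = Add(Rational(5, 4), Mul(Rational(-1, 4), a)))
Mul(Function('F')(Mul(Add(2, 0), -4)), Function('V')(Function('D')(-4, -6))) = Mul(-6, Add(Rational(5, 4), Mul(Rational(-1, 4), Add(-5, -4)))) = Mul(-6, Add(Rational(5, 4), Mul(Rational(-1, 4), -9))) = Mul(-6, Add(Rational(5, 4), Rational(9, 4))) = Mul(-6, Rational(7, 2)) = -21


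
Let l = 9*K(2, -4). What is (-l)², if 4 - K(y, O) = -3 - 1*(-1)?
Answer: 2916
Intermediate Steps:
K(y, O) = 6 (K(y, O) = 4 - (-3 - 1*(-1)) = 4 - (-3 + 1) = 4 - 1*(-2) = 4 + 2 = 6)
l = 54 (l = 9*6 = 54)
(-l)² = (-1*54)² = (-54)² = 2916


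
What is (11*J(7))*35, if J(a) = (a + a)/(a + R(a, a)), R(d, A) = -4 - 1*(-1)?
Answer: 2695/2 ≈ 1347.5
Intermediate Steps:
R(d, A) = -3 (R(d, A) = -4 + 1 = -3)
J(a) = 2*a/(-3 + a) (J(a) = (a + a)/(a - 3) = (2*a)/(-3 + a) = 2*a/(-3 + a))
(11*J(7))*35 = (11*(2*7/(-3 + 7)))*35 = (11*(2*7/4))*35 = (11*(2*7*(¼)))*35 = (11*(7/2))*35 = (77/2)*35 = 2695/2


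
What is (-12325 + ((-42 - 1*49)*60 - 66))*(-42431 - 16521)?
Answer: 1052352152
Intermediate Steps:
(-12325 + ((-42 - 1*49)*60 - 66))*(-42431 - 16521) = (-12325 + ((-42 - 49)*60 - 66))*(-58952) = (-12325 + (-91*60 - 66))*(-58952) = (-12325 + (-5460 - 66))*(-58952) = (-12325 - 5526)*(-58952) = -17851*(-58952) = 1052352152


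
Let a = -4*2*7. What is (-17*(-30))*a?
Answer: -28560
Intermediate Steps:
a = -56 (a = -8*7 = -56)
(-17*(-30))*a = -17*(-30)*(-56) = 510*(-56) = -28560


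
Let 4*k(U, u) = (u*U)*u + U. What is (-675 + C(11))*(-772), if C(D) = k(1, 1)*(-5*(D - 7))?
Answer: 528820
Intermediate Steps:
k(U, u) = U/4 + U*u²/4 (k(U, u) = ((u*U)*u + U)/4 = ((U*u)*u + U)/4 = (U*u² + U)/4 = (U + U*u²)/4 = U/4 + U*u²/4)
C(D) = 35/2 - 5*D/2 (C(D) = ((¼)*1*(1 + 1²))*(-5*(D - 7)) = ((¼)*1*(1 + 1))*(-5*(-7 + D)) = ((¼)*1*2)*(35 - 5*D) = (35 - 5*D)/2 = 35/2 - 5*D/2)
(-675 + C(11))*(-772) = (-675 + (35/2 - 5/2*11))*(-772) = (-675 + (35/2 - 55/2))*(-772) = (-675 - 10)*(-772) = -685*(-772) = 528820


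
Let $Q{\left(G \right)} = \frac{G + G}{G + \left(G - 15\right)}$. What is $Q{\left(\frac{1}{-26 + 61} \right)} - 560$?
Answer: $- \frac{292882}{523} \approx -560.0$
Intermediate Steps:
$Q{\left(G \right)} = \frac{2 G}{-15 + 2 G}$ ($Q{\left(G \right)} = \frac{2 G}{G + \left(G - 15\right)} = \frac{2 G}{G + \left(-15 + G\right)} = \frac{2 G}{-15 + 2 G}$)
$Q{\left(\frac{1}{-26 + 61} \right)} - 560 = \frac{2}{\left(-26 + 61\right) \left(-15 + \frac{2}{-26 + 61}\right)} - 560 = \frac{2}{35 \left(-15 + \frac{2}{35}\right)} - 560 = 2 \cdot \frac{1}{35} \frac{1}{-15 + 2 \cdot \frac{1}{35}} - 560 = 2 \cdot \frac{1}{35} \frac{1}{-15 + \frac{2}{35}} - 560 = 2 \cdot \frac{1}{35} \frac{1}{- \frac{523}{35}} - 560 = 2 \cdot \frac{1}{35} \left(- \frac{35}{523}\right) - 560 = - \frac{2}{523} - 560 = - \frac{292882}{523}$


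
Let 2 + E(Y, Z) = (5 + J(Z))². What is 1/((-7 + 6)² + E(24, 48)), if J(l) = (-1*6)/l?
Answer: 64/1457 ≈ 0.043926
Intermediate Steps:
J(l) = -6/l
E(Y, Z) = -2 + (5 - 6/Z)²
1/((-7 + 6)² + E(24, 48)) = 1/((-7 + 6)² + (23 - 60/48 + 36/48²)) = 1/((-1)² + (23 - 60*1/48 + 36*(1/2304))) = 1/(1 + (23 - 5/4 + 1/64)) = 1/(1 + 1393/64) = 1/(1457/64) = 64/1457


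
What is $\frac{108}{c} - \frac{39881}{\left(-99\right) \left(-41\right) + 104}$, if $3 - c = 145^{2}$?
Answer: $- \frac{18235391}{1902491} \approx -9.585$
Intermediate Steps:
$c = -21022$ ($c = 3 - 145^{2} = 3 - 21025 = -21022$)
$\frac{108}{c} - \frac{39881}{\left(-99\right) \left(-41\right) + 104} = \frac{108}{-21022} - \frac{39881}{\left(-99\right) \left(-41\right) + 104} = 108 \left(- \frac{1}{21022}\right) - \frac{39881}{4059 + 104} = - \frac{54}{10511} - \frac{39881}{4163} = - \frac{18235391}{1902491}$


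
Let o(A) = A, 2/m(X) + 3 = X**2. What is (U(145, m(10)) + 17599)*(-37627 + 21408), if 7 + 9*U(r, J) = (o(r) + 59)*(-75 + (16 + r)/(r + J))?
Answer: -10898889552208/42201 ≈ -2.5826e+8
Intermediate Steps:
m(X) = 2/(-3 + X**2)
U(r, J) = -7/9 + (-75 + (16 + r)/(J + r))*(59 + r)/9 (U(r, J) = -7/9 + ((r + 59)*(-75 + (16 + r)/(r + J)))/9 = -7/9 + ((59 + r)*(-75 + (16 + r)/(J + r)))/9 = -7/9 + ((-75 + (16 + r)/(J + r))*(59 + r))/9 = -7/9 + (-75 + (16 + r)/(J + r))*(59 + r)/9)
(U(145, m(10)) + 17599)*(-37627 + 21408) = ((944 - 8864/(-3 + 10**2) - 4357*145 - 74*145**2 - 75*2/(-3 + 10**2)*145)/(9*(2/(-3 + 10**2) + 145)) + 17599)*(-37627 + 21408) = ((944 - 8864/(-3 + 100) - 631765 - 74*21025 - 75*2/(-3 + 100)*145)/(9*(2/(-3 + 100) + 145)) + 17599)*(-16219) = ((944 - 8864/97 - 631765 - 1555850 - 75*2/97*145)/(9*(2/97 + 145)) + 17599)*(-16219) = ((944 - 8864/97 - 631765 - 1555850 - 75*2*(1/97)*145)/(9*(2*(1/97) + 145)) + 17599)*(-16219) = ((944 - 4432*2/97 - 631765 - 1555850 - 75*2/97*145)/(9*(2/97 + 145)) + 17599)*(-16219) = ((944 - 8864/97 - 631765 - 1555850 - 21750/97)/(9*(14067/97)) + 17599)*(-16219) = ((1/9)*(97/14067)*(-212137701/97) + 17599)*(-16219) = (-70712567/42201 + 17599)*(-16219) = (671982832/42201)*(-16219) = -10898889552208/42201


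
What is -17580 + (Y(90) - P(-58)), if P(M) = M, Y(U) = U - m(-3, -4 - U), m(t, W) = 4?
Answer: -17436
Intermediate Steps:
Y(U) = -4 + U (Y(U) = U - 1*4 = U - 4 = -4 + U)
-17580 + (Y(90) - P(-58)) = -17580 + ((-4 + 90) - 1*(-58)) = -17580 + (86 + 58) = -17580 + 144 = -17436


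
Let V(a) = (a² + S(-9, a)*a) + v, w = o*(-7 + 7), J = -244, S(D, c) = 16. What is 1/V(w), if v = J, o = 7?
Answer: -1/244 ≈ -0.0040984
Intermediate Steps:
v = -244
w = 0 (w = 7*(-7 + 7) = 7*0 = 0)
V(a) = -244 + a² + 16*a (V(a) = (a² + 16*a) - 244 = -244 + a² + 16*a)
1/V(w) = 1/(-244 + 0² + 16*0) = 1/(-244 + 0 + 0) = 1/(-244) = -1/244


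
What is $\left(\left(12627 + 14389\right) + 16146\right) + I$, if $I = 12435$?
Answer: $55597$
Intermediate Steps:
$\left(\left(12627 + 14389\right) + 16146\right) + I = \left(\left(12627 + 14389\right) + 16146\right) + 12435 = \left(27016 + 16146\right) + 12435 = 43162 + 12435 = 55597$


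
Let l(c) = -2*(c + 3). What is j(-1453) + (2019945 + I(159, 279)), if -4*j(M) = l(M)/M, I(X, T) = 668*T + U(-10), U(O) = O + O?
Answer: 3205750266/1453 ≈ 2.2063e+6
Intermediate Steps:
U(O) = 2*O
l(c) = -6 - 2*c (l(c) = -2*(3 + c) = -6 - 2*c)
I(X, T) = -20 + 668*T (I(X, T) = 668*T + 2*(-10) = 668*T - 20 = -20 + 668*T)
j(M) = -(-6 - 2*M)/(4*M)
j(-1453) + (2019945 + I(159, 279)) = (½)*(3 - 1453)/(-1453) + (2019945 + (-20 + 668*279)) = (½)*(-1/1453)*(-1450) + (2019945 + (-20 + 186372)) = 725/1453 + (2019945 + 186352) = 725/1453 + 2206297 = 3205750266/1453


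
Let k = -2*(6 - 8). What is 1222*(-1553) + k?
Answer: -1897762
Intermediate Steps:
k = 4 (k = -2*(-2) = 4)
1222*(-1553) + k = 1222*(-1553) + 4 = -1897766 + 4 = -1897762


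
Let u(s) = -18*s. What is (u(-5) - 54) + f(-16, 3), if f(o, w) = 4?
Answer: 40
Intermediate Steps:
(u(-5) - 54) + f(-16, 3) = (-18*(-5) - 54) + 4 = (90 - 54) + 4 = 36 + 4 = 40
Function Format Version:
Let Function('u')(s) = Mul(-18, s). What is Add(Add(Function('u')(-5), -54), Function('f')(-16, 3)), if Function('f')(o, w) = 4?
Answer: 40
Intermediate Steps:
Add(Add(Function('u')(-5), -54), Function('f')(-16, 3)) = Add(Add(Mul(-18, -5), -54), 4) = Add(Add(90, -54), 4) = Add(36, 4) = 40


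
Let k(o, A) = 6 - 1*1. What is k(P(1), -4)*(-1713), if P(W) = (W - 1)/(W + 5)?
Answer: -8565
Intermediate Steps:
P(W) = (-1 + W)/(5 + W)
k(o, A) = 5 (k(o, A) = 6 - 1 = 5)
k(P(1), -4)*(-1713) = 5*(-1713) = -8565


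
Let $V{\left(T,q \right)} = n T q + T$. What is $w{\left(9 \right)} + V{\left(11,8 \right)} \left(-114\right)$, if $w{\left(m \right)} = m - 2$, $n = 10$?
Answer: $-101567$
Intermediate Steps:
$w{\left(m \right)} = -2 + m$
$V{\left(T,q \right)} = T + 10 T q$ ($V{\left(T,q \right)} = 10 T q + T = T + 10 T q$)
$w{\left(9 \right)} + V{\left(11,8 \right)} \left(-114\right) = \left(-2 + 9\right) + 11 \left(1 + 10 \cdot 8\right) \left(-114\right) = 7 + 11 \left(1 + 80\right) \left(-114\right) = 7 + 11 \cdot 81 \left(-114\right) = 7 + 891 \left(-114\right) = 7 - 101574 = -101567$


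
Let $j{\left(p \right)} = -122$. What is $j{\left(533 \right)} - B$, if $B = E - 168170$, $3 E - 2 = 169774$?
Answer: $111456$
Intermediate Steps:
$E = 56592$ ($E = \frac{2}{3} + \frac{1}{3} \cdot 169774 = \frac{2}{3} + \frac{169774}{3} = 56592$)
$B = -111578$ ($B = 56592 - 168170 = -111578$)
$j{\left(533 \right)} - B = -122 - -111578 = -122 + 111578 = 111456$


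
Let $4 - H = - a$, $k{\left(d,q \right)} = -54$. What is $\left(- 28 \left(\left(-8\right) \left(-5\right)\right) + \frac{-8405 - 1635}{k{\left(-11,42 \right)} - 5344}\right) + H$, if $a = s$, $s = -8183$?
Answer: $- \frac{25092981}{2699} \approx -9297.1$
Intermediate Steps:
$a = -8183$
$H = -8179$ ($H = 4 - \left(-1\right) \left(-8183\right) = 4 - 8183 = -8179$)
$\left(- 28 \left(\left(-8\right) \left(-5\right)\right) + \frac{-8405 - 1635}{k{\left(-11,42 \right)} - 5344}\right) + H = \left(- 28 \left(\left(-8\right) \left(-5\right)\right) + \frac{-8405 - 1635}{-54 - 5344}\right) - 8179 = \left(\left(-28\right) 40 - \frac{10040}{-5398}\right) - 8179 = \left(-1120 - - \frac{5020}{2699}\right) - 8179 = \left(-1120 + \frac{5020}{2699}\right) - 8179 = - \frac{3017860}{2699} - 8179 = - \frac{25092981}{2699}$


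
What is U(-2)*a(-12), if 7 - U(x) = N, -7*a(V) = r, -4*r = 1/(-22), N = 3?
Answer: -1/154 ≈ -0.0064935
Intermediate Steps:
r = 1/88 (r = -¼/(-22) = -¼*(-1/22) = 1/88 ≈ 0.011364)
a(V) = -1/616 (a(V) = -⅐*1/88 = -1/616)
U(x) = 4 (U(x) = 7 - 1*3 = 7 - 3 = 4)
U(-2)*a(-12) = 4*(-1/616) = -1/154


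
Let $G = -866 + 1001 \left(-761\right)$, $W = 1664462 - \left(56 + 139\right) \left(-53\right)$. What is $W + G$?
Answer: $912170$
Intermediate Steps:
$W = 1674797$ ($W = 1664462 - 195 \left(-53\right) = 1664462 - -10335 = 1664462 + 10335 = 1674797$)
$G = -762627$ ($G = -866 - 761761 = -762627$)
$W + G = 1674797 - 762627 = 912170$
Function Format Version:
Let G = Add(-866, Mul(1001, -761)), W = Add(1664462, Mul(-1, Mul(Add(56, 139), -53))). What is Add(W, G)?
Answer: 912170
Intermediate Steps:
W = 1674797 (W = Add(1664462, Mul(-1, Mul(195, -53))) = Add(1664462, Mul(-1, -10335)) = Add(1664462, 10335) = 1674797)
G = -762627 (G = Add(-866, -761761) = -762627)
Add(W, G) = Add(1674797, -762627) = 912170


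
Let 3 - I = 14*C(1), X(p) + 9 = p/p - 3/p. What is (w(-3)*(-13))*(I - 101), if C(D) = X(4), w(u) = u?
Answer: 1911/2 ≈ 955.50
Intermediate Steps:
X(p) = -8 - 3/p (X(p) = -9 + (p/p - 3/p) = -9 + (1 - 3/p) = -8 - 3/p)
C(D) = -35/4 (C(D) = -8 - 3/4 = -8 - 3*¼ = -8 - ¾ = -35/4)
I = 251/2 (I = 3 - 14*(-35)/4 = 3 - 1*(-245/2) = 3 + 245/2 = 251/2 ≈ 125.50)
(w(-3)*(-13))*(I - 101) = (-3*(-13))*(251/2 - 101) = 39*(49/2) = 1911/2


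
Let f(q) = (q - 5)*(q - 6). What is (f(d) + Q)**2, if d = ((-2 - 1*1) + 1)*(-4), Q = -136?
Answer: 16900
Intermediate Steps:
d = 8 (d = ((-2 - 1) + 1)*(-4) = (-3 + 1)*(-4) = -2*(-4) = 8)
f(q) = (-6 + q)*(-5 + q) (f(q) = (-5 + q)*(-6 + q) = (-6 + q)*(-5 + q))
(f(d) + Q)**2 = ((30 + 8**2 - 11*8) - 136)**2 = ((30 + 64 - 88) - 136)**2 = (6 - 136)**2 = (-130)**2 = 16900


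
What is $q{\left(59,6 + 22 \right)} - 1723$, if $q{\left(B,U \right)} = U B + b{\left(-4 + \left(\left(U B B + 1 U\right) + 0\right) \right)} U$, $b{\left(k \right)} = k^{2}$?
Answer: $266131321721$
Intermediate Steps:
$q{\left(B,U \right)} = B U + U \left(-4 + U + U B^{2}\right)^{2}$ ($q{\left(B,U \right)} = U B + \left(-4 + \left(\left(U B B + 1 U\right) + 0\right)\right)^{2} U = B U + \left(-4 + \left(\left(B U B + U\right) + 0\right)\right)^{2} U = B U + \left(-4 + \left(\left(U B^{2} + U\right) + 0\right)\right)^{2} U = B U + \left(-4 + \left(\left(U + U B^{2}\right) + 0\right)\right)^{2} U = B U + \left(-4 + \left(U + U B^{2}\right)\right)^{2} U = B U + \left(-4 + U + U B^{2}\right)^{2} U = B U + U \left(-4 + U + U B^{2}\right)^{2}$)
$q{\left(59,6 + 22 \right)} - 1723 = \left(6 + 22\right) \left(59 + \left(-4 + \left(6 + 22\right) + \left(6 + 22\right) 59^{2}\right)^{2}\right) - 1723 = 28 \left(59 + \left(-4 + 28 + 28 \cdot 3481\right)^{2}\right) - 1723 = 28 \left(59 + \left(-4 + 28 + 97468\right)^{2}\right) - 1723 = 28 \left(59 + 97492^{2}\right) - 1723 = 28 \left(59 + 9504690064\right) - 1723 = 28 \cdot 9504690123 - 1723 = 266131323444 - 1723 = 266131321721$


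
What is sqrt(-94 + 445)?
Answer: 3*sqrt(39) ≈ 18.735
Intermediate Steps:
sqrt(-94 + 445) = sqrt(351) = 3*sqrt(39)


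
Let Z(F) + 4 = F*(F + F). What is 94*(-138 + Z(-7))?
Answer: -4136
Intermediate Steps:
Z(F) = -4 + 2*F² (Z(F) = -4 + F*(F + F) = -4 + F*(2*F) = -4 + 2*F²)
94*(-138 + Z(-7)) = 94*(-138 + (-4 + 2*(-7)²)) = 94*(-138 + (-4 + 2*49)) = 94*(-138 + (-4 + 98)) = 94*(-138 + 94) = 94*(-44) = -4136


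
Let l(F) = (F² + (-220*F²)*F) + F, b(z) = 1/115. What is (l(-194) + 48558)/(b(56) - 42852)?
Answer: -184734905200/4927979 ≈ -37487.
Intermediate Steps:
b(z) = 1/115
l(F) = F + F² - 220*F³ (l(F) = (F² - 220*F³) + F = F + F² - 220*F³)
(l(-194) + 48558)/(b(56) - 42852) = (-194*(1 - 194 - 220*(-194)²) + 48558)/(1/115 - 42852) = (-194*(1 - 194 - 220*37636) + 48558)/(-4927979/115) = (-194*(1 - 194 - 8279920) + 48558)*(-115/4927979) = (-194*(-8280113) + 48558)*(-115/4927979) = (1606341922 + 48558)*(-115/4927979) = 1606390480*(-115/4927979) = -184734905200/4927979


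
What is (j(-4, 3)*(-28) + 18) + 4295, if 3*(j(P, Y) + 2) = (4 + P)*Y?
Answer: 4369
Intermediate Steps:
j(P, Y) = -2 + Y*(4 + P)/3 (j(P, Y) = -2 + ((4 + P)*Y)/3 = -2 + (Y*(4 + P))/3 = -2 + Y*(4 + P)/3)
(j(-4, 3)*(-28) + 18) + 4295 = ((-2 + (4/3)*3 + (⅓)*(-4)*3)*(-28) + 18) + 4295 = ((-2 + 4 - 4)*(-28) + 18) + 4295 = (-2*(-28) + 18) + 4295 = (56 + 18) + 4295 = 74 + 4295 = 4369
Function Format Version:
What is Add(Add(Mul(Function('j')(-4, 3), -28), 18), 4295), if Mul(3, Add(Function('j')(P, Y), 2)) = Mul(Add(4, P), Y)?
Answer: 4369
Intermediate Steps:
Function('j')(P, Y) = Add(-2, Mul(Rational(1, 3), Y, Add(4, P))) (Function('j')(P, Y) = Add(-2, Mul(Rational(1, 3), Mul(Add(4, P), Y))) = Add(-2, Mul(Rational(1, 3), Mul(Y, Add(4, P)))) = Add(-2, Mul(Rational(1, 3), Y, Add(4, P))))
Add(Add(Mul(Function('j')(-4, 3), -28), 18), 4295) = Add(Add(Mul(Add(-2, Mul(Rational(4, 3), 3), Mul(Rational(1, 3), -4, 3)), -28), 18), 4295) = Add(Add(Mul(Add(-2, 4, -4), -28), 18), 4295) = Add(Add(Mul(-2, -28), 18), 4295) = Add(Add(56, 18), 4295) = Add(74, 4295) = 4369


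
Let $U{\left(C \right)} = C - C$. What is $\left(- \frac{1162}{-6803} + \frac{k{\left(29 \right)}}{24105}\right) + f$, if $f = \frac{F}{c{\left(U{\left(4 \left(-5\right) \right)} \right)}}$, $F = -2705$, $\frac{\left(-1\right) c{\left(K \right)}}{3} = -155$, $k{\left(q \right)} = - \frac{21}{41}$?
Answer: $- \frac{1176863857048}{208426606365} \approx -5.6464$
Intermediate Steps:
$k{\left(q \right)} = - \frac{21}{41}$ ($k{\left(q \right)} = \left(-21\right) \frac{1}{41} = - \frac{21}{41}$)
$U{\left(C \right)} = 0$
$c{\left(K \right)} = 465$ ($c{\left(K \right)} = \left(-3\right) \left(-155\right) = 465$)
$f = - \frac{541}{93}$ ($f = - \frac{2705}{465} = \left(-2705\right) \frac{1}{465} = - \frac{541}{93} \approx -5.8172$)
$\left(- \frac{1162}{-6803} + \frac{k{\left(29 \right)}}{24105}\right) + f = \left(- \frac{1162}{-6803} - \frac{21}{41 \cdot 24105}\right) - \frac{541}{93} = \left(\left(-1162\right) \left(- \frac{1}{6803}\right) - \frac{7}{329435}\right) - \frac{541}{93} = \left(\frac{1162}{6803} - \frac{7}{329435}\right) - \frac{541}{93} = \frac{382755849}{2241146305} - \frac{541}{93} = - \frac{1176863857048}{208426606365}$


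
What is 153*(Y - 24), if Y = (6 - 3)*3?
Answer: -2295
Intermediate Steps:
Y = 9 (Y = 3*3 = 9)
153*(Y - 24) = 153*(9 - 24) = 153*(-15) = -2295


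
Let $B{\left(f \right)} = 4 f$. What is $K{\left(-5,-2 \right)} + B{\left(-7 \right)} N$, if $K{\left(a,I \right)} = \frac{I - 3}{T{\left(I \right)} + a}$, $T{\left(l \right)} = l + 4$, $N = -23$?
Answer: $\frac{1937}{3} \approx 645.67$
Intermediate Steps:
$T{\left(l \right)} = 4 + l$
$K{\left(a,I \right)} = \frac{-3 + I}{4 + I + a}$ ($K{\left(a,I \right)} = \frac{I - 3}{\left(4 + I\right) + a} = \frac{-3 + I}{4 + I + a}$)
$K{\left(-5,-2 \right)} + B{\left(-7 \right)} N = \frac{-3 - 2}{4 - 2 - 5} + 4 \left(-7\right) \left(-23\right) = \frac{1}{-3} \left(-5\right) - -644 = \left(- \frac{1}{3}\right) \left(-5\right) + 644 = \frac{5}{3} + 644 = \frac{1937}{3}$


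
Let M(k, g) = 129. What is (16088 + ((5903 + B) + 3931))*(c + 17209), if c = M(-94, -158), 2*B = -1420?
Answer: 437125656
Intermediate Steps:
B = -710 (B = (1/2)*(-1420) = -710)
c = 129
(16088 + ((5903 + B) + 3931))*(c + 17209) = (16088 + ((5903 - 710) + 3931))*(129 + 17209) = (16088 + (5193 + 3931))*17338 = (16088 + 9124)*17338 = 25212*17338 = 437125656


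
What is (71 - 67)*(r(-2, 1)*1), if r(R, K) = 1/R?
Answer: -2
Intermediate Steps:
(71 - 67)*(r(-2, 1)*1) = (71 - 67)*(1/(-2)) = 4*(-½*1) = 4*(-½) = -2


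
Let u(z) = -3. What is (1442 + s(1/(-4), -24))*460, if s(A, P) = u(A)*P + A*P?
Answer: 699200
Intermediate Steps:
s(A, P) = -3*P + A*P
(1442 + s(1/(-4), -24))*460 = (1442 - 24*(-3 + 1/(-4)))*460 = (1442 - 24*(-3 - ¼))*460 = (1442 - 24*(-13/4))*460 = (1442 + 78)*460 = 1520*460 = 699200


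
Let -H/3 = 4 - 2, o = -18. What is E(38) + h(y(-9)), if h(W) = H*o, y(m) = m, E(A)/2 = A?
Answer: 184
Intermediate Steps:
E(A) = 2*A
H = -6 (H = -3*(4 - 2) = -3*2 = -6)
h(W) = 108 (h(W) = -6*(-18) = 108)
E(38) + h(y(-9)) = 2*38 + 108 = 76 + 108 = 184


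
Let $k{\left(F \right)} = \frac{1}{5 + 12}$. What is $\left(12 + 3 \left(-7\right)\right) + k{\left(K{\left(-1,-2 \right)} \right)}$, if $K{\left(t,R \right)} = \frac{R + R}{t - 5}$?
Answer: $- \frac{152}{17} \approx -8.9412$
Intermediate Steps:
$K{\left(t,R \right)} = \frac{2 R}{-5 + t}$
$k{\left(F \right)} = \frac{1}{17}$
$\left(12 + 3 \left(-7\right)\right) + k{\left(K{\left(-1,-2 \right)} \right)} = \left(12 + 3 \left(-7\right)\right) + \frac{1}{17} = \left(12 - 21\right) + \frac{1}{17} = -9 + \frac{1}{17} = - \frac{152}{17}$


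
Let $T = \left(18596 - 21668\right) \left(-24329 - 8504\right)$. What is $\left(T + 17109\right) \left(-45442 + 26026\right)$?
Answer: $-1958687730360$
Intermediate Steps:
$T = 100862976$ ($T = \left(-3072\right) \left(-32833\right) = 100862976$)
$\left(T + 17109\right) \left(-45442 + 26026\right) = \left(100862976 + 17109\right) \left(-45442 + 26026\right) = 100880085 \left(-19416\right) = -1958687730360$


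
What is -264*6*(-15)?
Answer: 23760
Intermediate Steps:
-264*6*(-15) = -44*36*(-15) = -1584*(-15) = 23760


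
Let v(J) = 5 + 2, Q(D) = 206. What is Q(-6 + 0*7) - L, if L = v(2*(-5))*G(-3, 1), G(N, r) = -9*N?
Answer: 17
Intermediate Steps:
v(J) = 7
L = 189 (L = 7*(-9*(-3)) = 7*27 = 189)
Q(-6 + 0*7) - L = 206 - 1*189 = 206 - 189 = 17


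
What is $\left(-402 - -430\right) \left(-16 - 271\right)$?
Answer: $-8036$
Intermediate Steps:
$\left(-402 - -430\right) \left(-16 - 271\right) = \left(-402 + 430\right) \left(-287\right) = 28 \left(-287\right) = -8036$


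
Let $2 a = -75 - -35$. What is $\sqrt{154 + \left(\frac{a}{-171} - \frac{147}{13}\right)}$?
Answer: $\frac{\sqrt{78413855}}{741} \approx 11.95$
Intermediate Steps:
$a = -20$ ($a = \frac{-75 - -35}{2} = \frac{-75 + 35}{2} = \frac{1}{2} \left(-40\right) = -20$)
$\sqrt{154 + \left(\frac{a}{-171} - \frac{147}{13}\right)} = \sqrt{154 - \left(- \frac{20}{171} + \frac{147}{13}\right)} = \sqrt{154 - \frac{24877}{2223}} = \sqrt{\frac{317465}{2223}} = \frac{\sqrt{78413855}}{741}$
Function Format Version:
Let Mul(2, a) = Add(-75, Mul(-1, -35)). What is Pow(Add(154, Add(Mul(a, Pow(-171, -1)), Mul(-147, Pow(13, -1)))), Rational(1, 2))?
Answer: Mul(Rational(1, 741), Pow(78413855, Rational(1, 2))) ≈ 11.950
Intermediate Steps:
a = -20 (a = Mul(Rational(1, 2), Add(-75, Mul(-1, -35))) = Mul(Rational(1, 2), Add(-75, 35)) = Mul(Rational(1, 2), -40) = -20)
Pow(Add(154, Add(Mul(a, Pow(-171, -1)), Mul(-147, Pow(13, -1)))), Rational(1, 2)) = Pow(Add(154, Add(Mul(-20, Pow(-171, -1)), Mul(-147, Pow(13, -1)))), Rational(1, 2)) = Pow(Add(154, Add(Mul(-20, Rational(-1, 171)), Mul(-147, Rational(1, 13)))), Rational(1, 2)) = Pow(Add(154, Add(Rational(20, 171), Rational(-147, 13))), Rational(1, 2)) = Pow(Add(154, Rational(-24877, 2223)), Rational(1, 2)) = Pow(Rational(317465, 2223), Rational(1, 2)) = Mul(Rational(1, 741), Pow(78413855, Rational(1, 2)))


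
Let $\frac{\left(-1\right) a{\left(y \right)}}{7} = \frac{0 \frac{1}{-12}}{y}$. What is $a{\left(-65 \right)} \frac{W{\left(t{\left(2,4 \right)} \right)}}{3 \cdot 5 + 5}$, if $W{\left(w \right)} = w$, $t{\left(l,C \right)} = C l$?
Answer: $0$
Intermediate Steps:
$a{\left(y \right)} = 0$ ($a{\left(y \right)} = - 7 \frac{0 \frac{1}{-12}}{y} = - 7 \frac{0 \left(- \frac{1}{12}\right)}{y} = - 7 \frac{0}{y} = \left(-7\right) 0 = 0$)
$a{\left(-65 \right)} \frac{W{\left(t{\left(2,4 \right)} \right)}}{3 \cdot 5 + 5} = 0 \frac{4 \cdot 2}{3 \cdot 5 + 5} = 0 \frac{8}{15 + 5} = 0 \cdot \frac{8}{20} = 0 \cdot 8 \cdot \frac{1}{20} = 0 \cdot \frac{2}{5} = 0$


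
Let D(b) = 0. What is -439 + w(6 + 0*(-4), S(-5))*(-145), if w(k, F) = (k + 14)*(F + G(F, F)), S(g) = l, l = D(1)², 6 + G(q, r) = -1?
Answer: 19861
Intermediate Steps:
G(q, r) = -7 (G(q, r) = -6 - 1 = -7)
l = 0 (l = 0² = 0)
S(g) = 0
w(k, F) = (-7 + F)*(14 + k) (w(k, F) = (k + 14)*(F - 7) = (14 + k)*(-7 + F) = (-7 + F)*(14 + k))
-439 + w(6 + 0*(-4), S(-5))*(-145) = -439 + (-98 - 7*(6 + 0*(-4)) + 14*0 + 0*(6 + 0*(-4)))*(-145) = -439 + (-98 - 7*(6 + 0) + 0 + 0*(6 + 0))*(-145) = -439 + (-98 - 7*6 + 0 + 0*6)*(-145) = -439 + (-98 - 42 + 0 + 0)*(-145) = -439 - 140*(-145) = -439 + 20300 = 19861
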